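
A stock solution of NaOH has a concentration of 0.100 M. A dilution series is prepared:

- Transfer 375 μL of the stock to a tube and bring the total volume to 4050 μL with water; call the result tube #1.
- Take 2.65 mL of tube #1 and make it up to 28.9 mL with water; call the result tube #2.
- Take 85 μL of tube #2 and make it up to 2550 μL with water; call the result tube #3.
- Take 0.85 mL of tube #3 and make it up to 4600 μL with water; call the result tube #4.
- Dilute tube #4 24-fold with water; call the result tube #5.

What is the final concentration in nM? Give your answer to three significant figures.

218 nM

Step 1: 375 μL brought to 4050 μL → factor 4050/375 = 10.8
Step 2: 2.65 mL brought to 28.9 mL → factor 28.9/2.65 = 10.906
Step 3: 85 μL brought to 2550 μL → factor 2550/85 = 30
Step 4: 0.85 mL brought to 4600 μL → factor 4.6/0.85 = 5.4118
Step 5: 24-fold → factor 24
Overall dilution factor = 10.8 × 10.906 × 30 × 5.4118 × 24 = 4.5893 × 10^5
Final = 0.100 M / 4.5893 × 10^5 = 2.179 × 10^-7 M = 218 nM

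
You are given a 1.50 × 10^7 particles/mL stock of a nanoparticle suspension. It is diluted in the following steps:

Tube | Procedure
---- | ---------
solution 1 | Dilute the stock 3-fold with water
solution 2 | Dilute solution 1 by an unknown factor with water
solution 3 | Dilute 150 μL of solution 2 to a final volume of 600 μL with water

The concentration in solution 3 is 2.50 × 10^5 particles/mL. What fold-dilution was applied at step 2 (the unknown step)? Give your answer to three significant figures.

5.00-fold

Step 1: 3-fold → factor 3
Step 2: unknown factor x
Step 3: 150 μL brought to 600 μL → factor 600/150 = 4
Product of known-step factors = 12
Overall factor = 1.50 × 10^7 particles/mL / (2.50 × 10^5 particles/mL) = 60
x = 60 / 12 = 5.00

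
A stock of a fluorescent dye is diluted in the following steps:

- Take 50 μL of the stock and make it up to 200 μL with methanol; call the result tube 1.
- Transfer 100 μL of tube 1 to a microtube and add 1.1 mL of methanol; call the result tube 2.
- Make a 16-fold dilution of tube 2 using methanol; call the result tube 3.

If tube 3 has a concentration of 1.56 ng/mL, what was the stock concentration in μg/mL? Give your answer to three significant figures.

1.20 μg/mL

Step 1: 50 μL brought to 200 μL → factor 200/50 = 4
Step 2: 100 μL + 1.1 mL = 1200 μL total → factor 1200/100 = 12
Step 3: 16-fold → factor 16
Overall dilution factor = 4 × 12 × 16 = 768
Stock = 1.56 ng/mL × 768 = 1198 ng/mL = 1.20 μg/mL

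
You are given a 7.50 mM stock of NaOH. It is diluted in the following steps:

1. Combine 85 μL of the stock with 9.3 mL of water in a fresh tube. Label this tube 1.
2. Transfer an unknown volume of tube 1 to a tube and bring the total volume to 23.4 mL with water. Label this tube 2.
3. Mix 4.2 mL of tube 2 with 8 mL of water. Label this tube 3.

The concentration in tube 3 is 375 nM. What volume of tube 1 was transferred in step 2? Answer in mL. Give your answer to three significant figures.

Step 1: 85 μL + 9.3 mL = 9385 μL total → factor 9385/85 = 110.41
Step 2: v brought to 23.4 mL → factor = 23.4 mL/v
Step 3: 4.2 mL + 8 mL = 12.2 mL total → factor 12.2/4.2 = 2.9048
Product of known-step factors = 320.72
Overall factor = 7.50 mM / (375 nM) = 20000
Step-2 factor = 20000 / 320.72 = 62.36
v = 23.4 mL / 62.36 = 0.375 mL

0.375 mL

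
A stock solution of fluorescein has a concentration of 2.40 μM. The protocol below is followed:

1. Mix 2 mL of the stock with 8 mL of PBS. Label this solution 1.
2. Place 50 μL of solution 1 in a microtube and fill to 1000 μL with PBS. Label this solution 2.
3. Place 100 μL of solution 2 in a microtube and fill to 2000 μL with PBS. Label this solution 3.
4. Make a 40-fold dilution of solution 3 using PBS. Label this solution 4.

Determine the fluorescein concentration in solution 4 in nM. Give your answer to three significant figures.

Step 1: 2 mL + 8 mL = 10 mL total → factor 10/2 = 5
Step 2: 50 μL brought to 1000 μL → factor 1000/50 = 20
Step 3: 100 μL brought to 2000 μL → factor 2000/100 = 20
Step 4: 40-fold → factor 40
Overall dilution factor = 5 × 20 × 20 × 40 = 80000
Final = 2.40 μM / 80000 = 3.000 × 10^-5 μM = 0.0300 nM

0.0300 nM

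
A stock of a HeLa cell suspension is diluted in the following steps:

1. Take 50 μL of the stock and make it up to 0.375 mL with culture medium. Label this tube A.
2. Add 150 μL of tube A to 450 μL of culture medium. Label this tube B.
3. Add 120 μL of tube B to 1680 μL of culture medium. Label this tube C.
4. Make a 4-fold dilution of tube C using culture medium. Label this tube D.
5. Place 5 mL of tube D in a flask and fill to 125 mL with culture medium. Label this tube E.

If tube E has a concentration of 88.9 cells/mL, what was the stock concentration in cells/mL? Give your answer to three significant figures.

4.00 × 10^6 cells/mL

Step 1: 50 μL brought to 0.375 mL → factor 375/50 = 7.5
Step 2: 150 μL + 450 μL = 600 μL total → factor 600/150 = 4
Step 3: 120 μL + 1680 μL = 1800 μL total → factor 1800/120 = 15
Step 4: 4-fold → factor 4
Step 5: 5 mL brought to 125 mL → factor 125/5 = 25
Overall dilution factor = 7.5 × 4 × 15 × 4 × 25 = 45000
Stock = 88.9 cells/mL × 45000 = 4.00 × 10^6 cells/mL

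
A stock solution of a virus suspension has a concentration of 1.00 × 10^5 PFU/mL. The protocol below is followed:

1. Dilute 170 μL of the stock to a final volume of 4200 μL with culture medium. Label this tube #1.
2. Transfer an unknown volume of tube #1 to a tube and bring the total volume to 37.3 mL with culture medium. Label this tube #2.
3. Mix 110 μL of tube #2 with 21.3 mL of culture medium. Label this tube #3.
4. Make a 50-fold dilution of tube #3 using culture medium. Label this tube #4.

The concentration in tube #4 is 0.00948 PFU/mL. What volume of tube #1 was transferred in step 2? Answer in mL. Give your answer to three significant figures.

0.850 mL

Step 1: 170 μL brought to 4200 μL → factor 4200/170 = 24.706
Step 2: v brought to 37.3 mL → factor = 37.3 mL/v
Step 3: 110 μL + 21.3 mL = 21410 μL total → factor 21410/110 = 194.64
Step 4: 50-fold → factor 50
Product of known-step factors = 2.4043 × 10^5
Overall factor = 1.00 × 10^5 PFU/mL / (0.00948 PFU/mL) = 1.0549 × 10^7
Step-2 factor = 1.0549 × 10^7 / 2.4043 × 10^5 = 43.873
v = 37.3 mL / 43.873 = 0.850 mL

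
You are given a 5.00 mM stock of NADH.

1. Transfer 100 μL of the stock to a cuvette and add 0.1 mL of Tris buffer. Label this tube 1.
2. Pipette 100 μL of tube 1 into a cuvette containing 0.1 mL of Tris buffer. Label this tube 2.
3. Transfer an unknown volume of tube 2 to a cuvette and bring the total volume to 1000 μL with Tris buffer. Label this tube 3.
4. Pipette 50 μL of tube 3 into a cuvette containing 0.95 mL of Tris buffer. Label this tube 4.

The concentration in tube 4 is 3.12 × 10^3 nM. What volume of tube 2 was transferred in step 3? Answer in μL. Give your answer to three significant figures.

Step 1: 100 μL + 0.1 mL = 200 μL total → factor 200/100 = 2
Step 2: 100 μL + 0.1 mL = 200 μL total → factor 200/100 = 2
Step 3: v brought to 1000 μL → factor = 1000 μL/v
Step 4: 50 μL + 0.95 mL = 1000 μL total → factor 1000/50 = 20
Product of known-step factors = 80
Overall factor = 5.00 mM / (3.12 × 10^3 nM) = 1602.6
Step-3 factor = 1602.6 / 80 = 20.032
v = 1000 μL / 20.032 = 49.9 μL

49.9 μL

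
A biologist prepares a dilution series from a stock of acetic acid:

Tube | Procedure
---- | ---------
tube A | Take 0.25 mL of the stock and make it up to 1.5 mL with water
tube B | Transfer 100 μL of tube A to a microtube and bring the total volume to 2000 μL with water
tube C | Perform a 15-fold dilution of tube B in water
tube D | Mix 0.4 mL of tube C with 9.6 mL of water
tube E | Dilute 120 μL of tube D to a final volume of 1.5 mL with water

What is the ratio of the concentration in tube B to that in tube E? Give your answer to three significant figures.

4.69 × 10^3

Step 1: 0.25 mL brought to 1.5 mL → factor 1.5/0.25 = 6
Step 2: 100 μL brought to 2000 μL → factor 2000/100 = 20
Step 3: 15-fold → factor 15
Step 4: 0.4 mL + 9.6 mL = 10 mL total → factor 10/0.4 = 25
Step 5: 120 μL brought to 1.5 mL → factor 1500/120 = 12.5
Dilution factor to tube B = 120; to tube E = 5.625 × 10^5
[tube B]/[tube E] = (factor to tube E)/(factor to tube B) = 5.625 × 10^5/120 = 4.69 × 10^3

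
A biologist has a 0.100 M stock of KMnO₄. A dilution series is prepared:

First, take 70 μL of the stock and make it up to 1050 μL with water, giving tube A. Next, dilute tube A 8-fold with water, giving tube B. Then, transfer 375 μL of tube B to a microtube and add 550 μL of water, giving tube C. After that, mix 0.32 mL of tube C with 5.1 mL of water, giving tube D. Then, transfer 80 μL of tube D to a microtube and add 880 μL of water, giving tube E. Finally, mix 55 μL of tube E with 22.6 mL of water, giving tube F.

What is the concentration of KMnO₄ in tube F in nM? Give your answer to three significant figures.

Step 1: 70 μL brought to 1050 μL → factor 1050/70 = 15
Step 2: 8-fold → factor 8
Step 3: 375 μL + 550 μL = 925 μL total → factor 925/375 = 2.4667
Step 4: 0.32 mL + 5.1 mL = 5.42 mL total → factor 5.42/0.32 = 16.938
Step 5: 80 μL + 880 μL = 960 μL total → factor 960/80 = 12
Step 6: 55 μL + 22.6 mL = 22655 μL total → factor 22655/55 = 411.91
Dilution factor through tube F = 15 × 8 × 2.4667 × 16.938 × 12 × 411.91 = 2.4781 × 10^7
[tube F] = 0.100 M / 2.4781 × 10^7 = 4.035 × 10^-9 M = 4.04 nM

4.04 nM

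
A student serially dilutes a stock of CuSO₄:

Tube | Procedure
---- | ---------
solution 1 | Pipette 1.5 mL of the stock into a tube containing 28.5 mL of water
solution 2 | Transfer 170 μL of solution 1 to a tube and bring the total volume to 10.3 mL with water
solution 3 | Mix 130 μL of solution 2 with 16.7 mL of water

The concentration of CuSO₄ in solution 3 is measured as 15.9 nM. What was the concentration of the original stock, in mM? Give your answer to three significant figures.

Step 1: 1.5 mL + 28.5 mL = 30 mL total → factor 30/1.5 = 20
Step 2: 170 μL brought to 10.3 mL → factor 10300/170 = 60.588
Step 3: 130 μL + 16.7 mL = 16830 μL total → factor 16830/130 = 129.46
Overall dilution factor = 20 × 60.588 × 129.46 = 1.5688 × 10^5
Stock = 15.9 nM × 1.5688 × 10^5 = 2.494 × 10^6 nM = 2.49 mM

2.49 mM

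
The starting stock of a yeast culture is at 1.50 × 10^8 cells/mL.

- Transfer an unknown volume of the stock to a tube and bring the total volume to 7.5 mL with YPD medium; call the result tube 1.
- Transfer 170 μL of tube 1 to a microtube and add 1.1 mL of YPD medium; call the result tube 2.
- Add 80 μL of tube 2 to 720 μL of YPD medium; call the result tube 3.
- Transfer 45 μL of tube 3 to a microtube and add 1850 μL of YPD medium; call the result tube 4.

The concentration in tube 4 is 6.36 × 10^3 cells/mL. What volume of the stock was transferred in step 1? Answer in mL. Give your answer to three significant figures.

1.00 mL

Step 1: v brought to 7.5 mL → factor = 7.5 mL/v
Step 2: 170 μL + 1.1 mL = 1270 μL total → factor 1270/170 = 7.4706
Step 3: 80 μL + 720 μL = 800 μL total → factor 800/80 = 10
Step 4: 45 μL + 1850 μL = 1895 μL total → factor 1895/45 = 42.111
Product of known-step factors = 3145.9
Overall factor = 1.50 × 10^8 cells/mL / (6.36 × 10^3 cells/mL) = 23585
Step-1 factor = 23585 / 3145.9 = 7.4969
v = 7.5 mL / 7.4969 = 1.00 mL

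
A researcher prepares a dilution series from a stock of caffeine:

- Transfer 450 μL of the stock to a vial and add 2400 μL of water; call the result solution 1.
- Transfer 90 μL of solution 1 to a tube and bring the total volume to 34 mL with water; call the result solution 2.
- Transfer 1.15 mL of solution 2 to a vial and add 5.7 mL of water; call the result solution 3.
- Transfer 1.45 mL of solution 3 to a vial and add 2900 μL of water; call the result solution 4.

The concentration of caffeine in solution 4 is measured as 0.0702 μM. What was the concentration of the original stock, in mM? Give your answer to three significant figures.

Step 1: 450 μL + 2400 μL = 2850 μL total → factor 2850/450 = 6.3333
Step 2: 90 μL brought to 34 mL → factor 34000/90 = 377.78
Step 3: 1.15 mL + 5.7 mL = 6.85 mL total → factor 6.85/1.15 = 5.9565
Step 4: 1.45 mL + 2900 μL = 4.35 mL total → factor 4.35/1.45 = 3
Overall dilution factor = 6.3333 × 377.78 × 5.9565 × 3 = 42755
Stock = 0.0702 μM × 42755 = 3001 μM = 3.00 mM

3.00 mM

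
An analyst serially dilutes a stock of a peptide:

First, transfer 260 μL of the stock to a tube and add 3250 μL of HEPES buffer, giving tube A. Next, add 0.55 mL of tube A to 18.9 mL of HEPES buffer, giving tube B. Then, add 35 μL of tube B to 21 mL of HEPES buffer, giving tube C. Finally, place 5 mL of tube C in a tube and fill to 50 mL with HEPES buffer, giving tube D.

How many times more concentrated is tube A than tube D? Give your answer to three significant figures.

Step 1: 260 μL + 3250 μL = 3510 μL total → factor 3510/260 = 13.5
Step 2: 0.55 mL + 18.9 mL = 19.45 mL total → factor 19.45/0.55 = 35.364
Step 3: 35 μL + 21 mL = 21035 μL total → factor 21035/35 = 601
Step 4: 5 mL brought to 50 mL → factor 50/5 = 10
Dilution factor to tube A = 13.5; to tube D = 2.8692 × 10^6
[tube A]/[tube D] = (factor to tube D)/(factor to tube A) = 2.8692 × 10^6/13.5 = 2.13 × 10^5

2.13 × 10^5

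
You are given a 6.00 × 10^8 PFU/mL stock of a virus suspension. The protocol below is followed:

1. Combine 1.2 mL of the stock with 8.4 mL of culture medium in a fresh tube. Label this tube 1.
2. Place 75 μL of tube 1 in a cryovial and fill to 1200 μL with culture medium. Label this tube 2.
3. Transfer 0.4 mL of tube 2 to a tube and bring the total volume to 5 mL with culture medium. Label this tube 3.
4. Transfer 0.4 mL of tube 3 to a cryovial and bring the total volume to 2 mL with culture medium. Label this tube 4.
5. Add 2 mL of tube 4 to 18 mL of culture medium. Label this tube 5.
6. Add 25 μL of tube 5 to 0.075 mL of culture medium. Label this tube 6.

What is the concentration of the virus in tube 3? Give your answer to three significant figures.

3.75 × 10^5 PFU/mL

Step 1: 1.2 mL + 8.4 mL = 9.6 mL total → factor 9.6/1.2 = 8
Step 2: 75 μL brought to 1200 μL → factor 1200/75 = 16
Step 3: 0.4 mL brought to 5 mL → factor 5/0.4 = 12.5
Dilution factor through tube 3 = 8 × 16 × 12.5 = 1600
[tube 3] = 6.00 × 10^8 PFU/mL / 1600 = 3.75 × 10^5 PFU/mL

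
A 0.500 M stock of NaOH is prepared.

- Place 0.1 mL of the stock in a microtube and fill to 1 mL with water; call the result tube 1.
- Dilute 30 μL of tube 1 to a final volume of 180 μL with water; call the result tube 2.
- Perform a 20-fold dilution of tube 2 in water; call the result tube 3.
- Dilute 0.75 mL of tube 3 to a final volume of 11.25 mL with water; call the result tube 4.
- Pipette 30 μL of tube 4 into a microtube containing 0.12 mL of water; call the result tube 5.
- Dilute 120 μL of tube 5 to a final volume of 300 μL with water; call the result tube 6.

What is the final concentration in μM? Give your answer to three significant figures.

2.22 μM

Step 1: 0.1 mL brought to 1 mL → factor 1/0.1 = 10
Step 2: 30 μL brought to 180 μL → factor 180/30 = 6
Step 3: 20-fold → factor 20
Step 4: 0.75 mL brought to 11.25 mL → factor 11.25/0.75 = 15
Step 5: 30 μL + 0.12 mL = 150 μL total → factor 150/30 = 5
Step 6: 120 μL brought to 300 μL → factor 300/120 = 2.5
Overall dilution factor = 10 × 6 × 20 × 15 × 5 × 2.5 = 2.25 × 10^5
Final = 0.500 M / 2.25 × 10^5 = 2.222 × 10^-6 M = 2.22 μM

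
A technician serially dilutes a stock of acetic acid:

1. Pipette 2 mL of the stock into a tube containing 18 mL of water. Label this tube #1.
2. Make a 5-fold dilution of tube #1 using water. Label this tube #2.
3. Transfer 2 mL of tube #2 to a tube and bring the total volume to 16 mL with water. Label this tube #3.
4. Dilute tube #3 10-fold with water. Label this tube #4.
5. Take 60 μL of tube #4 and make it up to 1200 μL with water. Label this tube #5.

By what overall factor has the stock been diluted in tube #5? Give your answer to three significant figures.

8.00 × 10^4

Step 1: 2 mL + 18 mL = 20 mL total → factor 20/2 = 10
Step 2: 5-fold → factor 5
Step 3: 2 mL brought to 16 mL → factor 16/2 = 8
Step 4: 10-fold → factor 10
Step 5: 60 μL brought to 1200 μL → factor 1200/60 = 20
Overall dilution factor = 10 × 5 × 8 × 10 × 20 = 80000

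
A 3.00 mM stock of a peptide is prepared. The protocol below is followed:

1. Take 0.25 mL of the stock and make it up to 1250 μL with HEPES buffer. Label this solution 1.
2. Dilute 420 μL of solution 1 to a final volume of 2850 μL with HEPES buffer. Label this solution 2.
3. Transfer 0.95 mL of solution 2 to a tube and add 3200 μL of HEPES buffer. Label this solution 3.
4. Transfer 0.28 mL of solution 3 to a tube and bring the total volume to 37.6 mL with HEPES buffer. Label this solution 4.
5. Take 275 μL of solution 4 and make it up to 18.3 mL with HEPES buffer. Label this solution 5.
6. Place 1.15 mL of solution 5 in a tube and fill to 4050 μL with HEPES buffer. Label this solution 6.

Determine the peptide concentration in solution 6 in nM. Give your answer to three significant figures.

0.643 nM

Step 1: 0.25 mL brought to 1250 μL → factor 1.25/0.25 = 5
Step 2: 420 μL brought to 2850 μL → factor 2850/420 = 6.7857
Step 3: 0.95 mL + 3200 μL = 4.15 mL total → factor 4.15/0.95 = 4.3684
Step 4: 0.28 mL brought to 37.6 mL → factor 37.6/0.28 = 134.29
Step 5: 275 μL brought to 18.3 mL → factor 18300/275 = 66.545
Step 6: 1.15 mL brought to 4050 μL → factor 4.05/1.15 = 3.5217
Overall dilution factor = 5 × 6.7857 × 4.3684 × 134.29 × 66.545 × 3.5217 = 4.6644 × 10^6
Final = 3.00 mM / 4.6644 × 10^6 = 6.432 × 10^-7 mM = 0.643 nM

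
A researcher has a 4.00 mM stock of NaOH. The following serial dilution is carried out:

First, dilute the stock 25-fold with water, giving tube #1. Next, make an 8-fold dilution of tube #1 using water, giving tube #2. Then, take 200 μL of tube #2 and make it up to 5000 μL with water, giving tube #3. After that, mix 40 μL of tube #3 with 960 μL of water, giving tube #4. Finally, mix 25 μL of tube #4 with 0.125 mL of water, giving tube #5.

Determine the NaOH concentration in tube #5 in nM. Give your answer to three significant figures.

Step 1: 25-fold → factor 25
Step 2: 8-fold → factor 8
Step 3: 200 μL brought to 5000 μL → factor 5000/200 = 25
Step 4: 40 μL + 960 μL = 1000 μL total → factor 1000/40 = 25
Step 5: 25 μL + 0.125 mL = 150 μL total → factor 150/25 = 6
Overall dilution factor = 25 × 8 × 25 × 25 × 6 = 7.5 × 10^5
Final = 4.00 mM / 7.5 × 10^5 = 5.333 × 10^-6 mM = 5.33 nM

5.33 nM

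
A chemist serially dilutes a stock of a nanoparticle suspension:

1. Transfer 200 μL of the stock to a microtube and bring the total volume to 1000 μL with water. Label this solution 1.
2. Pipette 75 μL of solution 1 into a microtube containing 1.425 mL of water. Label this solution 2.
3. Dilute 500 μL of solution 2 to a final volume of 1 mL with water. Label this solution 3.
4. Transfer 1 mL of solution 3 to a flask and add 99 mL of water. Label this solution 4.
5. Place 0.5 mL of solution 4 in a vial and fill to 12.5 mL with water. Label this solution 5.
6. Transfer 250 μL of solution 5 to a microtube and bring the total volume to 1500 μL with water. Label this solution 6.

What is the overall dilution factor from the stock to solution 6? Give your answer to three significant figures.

Step 1: 200 μL brought to 1000 μL → factor 1000/200 = 5
Step 2: 75 μL + 1.425 mL = 1500 μL total → factor 1500/75 = 20
Step 3: 500 μL brought to 1 mL → factor 1000/500 = 2
Step 4: 1 mL + 99 mL = 100 mL total → factor 100/1 = 100
Step 5: 0.5 mL brought to 12.5 mL → factor 12.5/0.5 = 25
Step 6: 250 μL brought to 1500 μL → factor 1500/250 = 6
Overall dilution factor = 5 × 20 × 2 × 100 × 25 × 6 = 3 × 10^6

3.00 × 10^6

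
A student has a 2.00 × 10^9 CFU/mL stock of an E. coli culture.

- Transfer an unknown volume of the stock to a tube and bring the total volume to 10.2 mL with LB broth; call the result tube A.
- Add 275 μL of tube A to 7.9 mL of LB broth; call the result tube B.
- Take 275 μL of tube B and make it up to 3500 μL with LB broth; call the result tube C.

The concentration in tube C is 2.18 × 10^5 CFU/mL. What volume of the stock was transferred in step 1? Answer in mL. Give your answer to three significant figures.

0.421 mL

Step 1: v brought to 10.2 mL → factor = 10.2 mL/v
Step 2: 275 μL + 7.9 mL = 8175 μL total → factor 8175/275 = 29.727
Step 3: 275 μL brought to 3500 μL → factor 3500/275 = 12.727
Product of known-step factors = 378.35
Overall factor = 2.00 × 10^9 CFU/mL / (2.18 × 10^5 CFU/mL) = 9174.3
Step-1 factor = 9174.3 / 378.35 = 24.248
v = 10.2 mL / 24.248 = 0.421 mL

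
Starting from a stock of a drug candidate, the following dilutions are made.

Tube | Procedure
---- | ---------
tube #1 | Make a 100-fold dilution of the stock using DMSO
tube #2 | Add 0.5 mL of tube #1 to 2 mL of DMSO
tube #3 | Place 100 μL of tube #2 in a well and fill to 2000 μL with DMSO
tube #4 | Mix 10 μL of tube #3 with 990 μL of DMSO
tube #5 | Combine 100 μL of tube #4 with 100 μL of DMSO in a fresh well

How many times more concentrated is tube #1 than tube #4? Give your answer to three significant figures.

Step 1: 100-fold → factor 100
Step 2: 0.5 mL + 2 mL = 2.5 mL total → factor 2.5/0.5 = 5
Step 3: 100 μL brought to 2000 μL → factor 2000/100 = 20
Step 4: 10 μL + 990 μL = 1000 μL total → factor 1000/10 = 100
Dilution factor to tube #1 = 100; to tube #4 = 1 × 10^6
[tube #1]/[tube #4] = (factor to tube #4)/(factor to tube #1) = 1 × 10^6/100 = 1.00 × 10^4

1.00 × 10^4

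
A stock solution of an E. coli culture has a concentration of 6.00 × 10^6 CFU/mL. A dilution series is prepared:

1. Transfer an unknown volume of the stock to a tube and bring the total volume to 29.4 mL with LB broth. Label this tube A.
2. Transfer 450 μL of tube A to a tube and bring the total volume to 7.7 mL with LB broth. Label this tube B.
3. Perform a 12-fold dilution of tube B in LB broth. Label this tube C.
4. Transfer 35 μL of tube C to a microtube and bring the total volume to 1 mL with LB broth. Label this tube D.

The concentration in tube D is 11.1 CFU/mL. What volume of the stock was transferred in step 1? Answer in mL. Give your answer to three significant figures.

Step 1: v brought to 29.4 mL → factor = 29.4 mL/v
Step 2: 450 μL brought to 7.7 mL → factor 7700/450 = 17.111
Step 3: 12-fold → factor 12
Step 4: 35 μL brought to 1 mL → factor 1000/35 = 28.571
Product of known-step factors = 5866.7
Overall factor = 6.00 × 10^6 CFU/mL / (11.1 CFU/mL) = 5.4054 × 10^5
Step-1 factor = 5.4054 × 10^5 / 5866.7 = 92.138
v = 29.4 mL / 92.138 = 0.319 mL

0.319 mL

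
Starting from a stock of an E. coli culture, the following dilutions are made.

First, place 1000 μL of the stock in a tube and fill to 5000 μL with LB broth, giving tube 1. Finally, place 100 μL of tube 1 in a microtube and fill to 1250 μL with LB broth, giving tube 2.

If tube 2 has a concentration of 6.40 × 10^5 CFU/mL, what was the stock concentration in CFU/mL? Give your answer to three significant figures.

Step 1: 1000 μL brought to 5000 μL → factor 5000/1000 = 5
Step 2: 100 μL brought to 1250 μL → factor 1250/100 = 12.5
Overall dilution factor = 5 × 12.5 = 62.5
Stock = 6.40 × 10^5 CFU/mL × 62.5 = 4.00 × 10^7 CFU/mL

4.00 × 10^7 CFU/mL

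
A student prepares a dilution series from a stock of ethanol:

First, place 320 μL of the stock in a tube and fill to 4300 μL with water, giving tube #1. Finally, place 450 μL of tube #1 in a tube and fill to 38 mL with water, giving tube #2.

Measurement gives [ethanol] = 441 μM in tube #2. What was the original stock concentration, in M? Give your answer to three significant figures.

Step 1: 320 μL brought to 4300 μL → factor 4300/320 = 13.438
Step 2: 450 μL brought to 38 mL → factor 38000/450 = 84.444
Overall dilution factor = 13.438 × 84.444 = 1134.7
Stock = 441 μM × 1134.7 = 5.004 × 10^5 μM = 0.500 M

0.500 M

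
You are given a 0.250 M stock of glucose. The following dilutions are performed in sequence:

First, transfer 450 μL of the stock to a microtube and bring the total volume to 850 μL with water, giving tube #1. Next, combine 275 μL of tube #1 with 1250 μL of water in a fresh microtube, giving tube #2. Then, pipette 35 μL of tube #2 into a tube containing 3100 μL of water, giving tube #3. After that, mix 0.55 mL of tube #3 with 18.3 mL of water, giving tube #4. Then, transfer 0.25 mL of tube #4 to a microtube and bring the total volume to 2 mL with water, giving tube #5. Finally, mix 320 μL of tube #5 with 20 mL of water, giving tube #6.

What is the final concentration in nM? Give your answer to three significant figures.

15.3 nM

Step 1: 450 μL brought to 850 μL → factor 850/450 = 1.8889
Step 2: 275 μL + 1250 μL = 1525 μL total → factor 1525/275 = 5.5455
Step 3: 35 μL + 3100 μL = 3135 μL total → factor 3135/35 = 89.571
Step 4: 0.55 mL + 18.3 mL = 18.85 mL total → factor 18.85/0.55 = 34.273
Step 5: 0.25 mL brought to 2 mL → factor 2/0.25 = 8
Step 6: 320 μL + 20 mL = 20320 μL total → factor 20320/320 = 63.5
Overall dilution factor = 1.8889 × 5.5455 × 89.571 × 34.273 × 8 × 63.5 = 1.6335 × 10^7
Final = 0.250 M / 1.6335 × 10^7 = 1.530 × 10^-8 M = 15.3 nM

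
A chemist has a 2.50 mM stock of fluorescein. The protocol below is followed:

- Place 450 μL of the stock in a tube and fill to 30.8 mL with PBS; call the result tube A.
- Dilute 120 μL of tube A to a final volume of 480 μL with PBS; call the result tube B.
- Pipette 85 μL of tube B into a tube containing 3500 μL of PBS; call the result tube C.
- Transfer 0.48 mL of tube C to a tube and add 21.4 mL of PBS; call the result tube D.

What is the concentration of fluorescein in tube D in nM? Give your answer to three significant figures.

4.75 nM

Step 1: 450 μL brought to 30.8 mL → factor 30800/450 = 68.444
Step 2: 120 μL brought to 480 μL → factor 480/120 = 4
Step 3: 85 μL + 3500 μL = 3585 μL total → factor 3585/85 = 42.176
Step 4: 0.48 mL + 21.4 mL = 21.88 mL total → factor 21.88/0.48 = 45.583
Overall dilution factor = 68.444 × 4 × 42.176 × 45.583 = 5.2635 × 10^5
Final = 2.50 mM / 5.2635 × 10^5 = 4.750 × 10^-6 mM = 4.75 nM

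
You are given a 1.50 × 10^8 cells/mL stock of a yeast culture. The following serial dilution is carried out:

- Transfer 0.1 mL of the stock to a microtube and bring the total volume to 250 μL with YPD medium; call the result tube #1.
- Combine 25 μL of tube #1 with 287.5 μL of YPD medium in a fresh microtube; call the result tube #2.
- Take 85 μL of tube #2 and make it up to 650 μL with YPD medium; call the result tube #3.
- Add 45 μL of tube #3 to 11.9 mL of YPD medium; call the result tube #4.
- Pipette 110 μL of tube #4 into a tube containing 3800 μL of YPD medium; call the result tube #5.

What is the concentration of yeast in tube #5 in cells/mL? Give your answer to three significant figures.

Step 1: 0.1 mL brought to 250 μL → factor 0.25/0.1 = 2.5
Step 2: 25 μL + 287.5 μL = 312.5 μL total → factor 312.5/25 = 12.5
Step 3: 85 μL brought to 650 μL → factor 650/85 = 7.6471
Step 4: 45 μL + 11.9 mL = 11945 μL total → factor 11945/45 = 265.44
Step 5: 110 μL + 3800 μL = 3910 μL total → factor 3910/110 = 35.545
Dilution factor through tube #5 = 2.5 × 12.5 × 7.6471 × 265.44 × 35.545 = 2.2548 × 10^6
[tube #5] = 1.50 × 10^8 cells/mL / 2.2548 × 10^6 = 66.5 cells/mL

66.5 cells/mL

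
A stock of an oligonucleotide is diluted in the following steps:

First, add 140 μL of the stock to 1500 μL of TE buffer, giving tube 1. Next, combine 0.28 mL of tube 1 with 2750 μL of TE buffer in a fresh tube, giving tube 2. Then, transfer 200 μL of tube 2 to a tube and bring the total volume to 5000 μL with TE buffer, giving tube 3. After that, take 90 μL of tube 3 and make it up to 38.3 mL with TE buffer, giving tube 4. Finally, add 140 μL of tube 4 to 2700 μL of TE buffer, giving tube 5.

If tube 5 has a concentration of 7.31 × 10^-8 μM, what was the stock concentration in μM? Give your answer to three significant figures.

Step 1: 140 μL + 1500 μL = 1640 μL total → factor 1640/140 = 11.714
Step 2: 0.28 mL + 2750 μL = 3.03 mL total → factor 3.03/0.28 = 10.821
Step 3: 200 μL brought to 5000 μL → factor 5000/200 = 25
Step 4: 90 μL brought to 38.3 mL → factor 38300/90 = 425.56
Step 5: 140 μL + 2700 μL = 2840 μL total → factor 2840/140 = 20.286
Overall dilution factor = 11.714 × 10.821 × 25 × 425.56 × 20.286 = 2.7358 × 10^7
Stock = 7.31 × 10^-8 μM × 2.7358 × 10^7 = 2.00 μM

2.00 μM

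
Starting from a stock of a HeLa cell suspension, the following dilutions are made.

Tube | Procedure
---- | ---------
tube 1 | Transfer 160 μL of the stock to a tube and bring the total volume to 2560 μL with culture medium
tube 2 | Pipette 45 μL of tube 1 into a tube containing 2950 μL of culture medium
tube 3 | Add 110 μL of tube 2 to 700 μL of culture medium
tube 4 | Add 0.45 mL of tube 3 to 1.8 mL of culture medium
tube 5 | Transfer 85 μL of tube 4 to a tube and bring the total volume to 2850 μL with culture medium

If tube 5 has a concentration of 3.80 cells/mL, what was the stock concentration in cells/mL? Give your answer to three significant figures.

5.00 × 10^6 cells/mL

Step 1: 160 μL brought to 2560 μL → factor 2560/160 = 16
Step 2: 45 μL + 2950 μL = 2995 μL total → factor 2995/45 = 66.556
Step 3: 110 μL + 700 μL = 810 μL total → factor 810/110 = 7.3636
Step 4: 0.45 mL + 1.8 mL = 2.25 mL total → factor 2.25/0.45 = 5
Step 5: 85 μL brought to 2850 μL → factor 2850/85 = 33.529
Overall dilution factor = 16 × 66.556 × 7.3636 × 5 × 33.529 = 1.3146 × 10^6
Stock = 3.80 cells/mL × 1.3146 × 10^6 = 5.00 × 10^6 cells/mL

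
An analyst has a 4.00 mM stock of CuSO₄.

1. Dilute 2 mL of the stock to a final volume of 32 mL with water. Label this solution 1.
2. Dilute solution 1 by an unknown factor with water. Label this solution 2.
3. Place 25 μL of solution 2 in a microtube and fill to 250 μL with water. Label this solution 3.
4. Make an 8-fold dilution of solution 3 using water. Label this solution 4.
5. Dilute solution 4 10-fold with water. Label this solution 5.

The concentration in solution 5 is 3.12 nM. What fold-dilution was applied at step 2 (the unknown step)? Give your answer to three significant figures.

100-fold

Step 1: 2 mL brought to 32 mL → factor 32/2 = 16
Step 2: unknown factor x
Step 3: 25 μL brought to 250 μL → factor 250/25 = 10
Step 4: 8-fold → factor 8
Step 5: 10-fold → factor 10
Product of known-step factors = 12800
Overall factor = 4.00 mM / (3.12 nM) = 1.2821 × 10^6
x = 1.2821 × 10^6 / 12800 = 100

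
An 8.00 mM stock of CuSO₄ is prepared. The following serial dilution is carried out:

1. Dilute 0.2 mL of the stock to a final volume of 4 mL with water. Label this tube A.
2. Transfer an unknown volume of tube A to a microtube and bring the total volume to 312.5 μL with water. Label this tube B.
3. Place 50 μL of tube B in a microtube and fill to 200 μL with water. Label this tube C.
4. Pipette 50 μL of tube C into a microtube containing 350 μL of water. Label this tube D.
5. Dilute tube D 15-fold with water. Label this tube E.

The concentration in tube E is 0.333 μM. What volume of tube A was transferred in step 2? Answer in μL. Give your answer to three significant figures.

Step 1: 0.2 mL brought to 4 mL → factor 4/0.2 = 20
Step 2: v brought to 312.5 μL → factor = 312.5 μL/v
Step 3: 50 μL brought to 200 μL → factor 200/50 = 4
Step 4: 50 μL + 350 μL = 400 μL total → factor 400/50 = 8
Step 5: 15-fold → factor 15
Product of known-step factors = 9600
Overall factor = 8.00 mM / (0.333 μM) = 24024
Step-2 factor = 24024 / 9600 = 2.5025
v = 312.5 μL / 2.5025 = 125 μL

125 μL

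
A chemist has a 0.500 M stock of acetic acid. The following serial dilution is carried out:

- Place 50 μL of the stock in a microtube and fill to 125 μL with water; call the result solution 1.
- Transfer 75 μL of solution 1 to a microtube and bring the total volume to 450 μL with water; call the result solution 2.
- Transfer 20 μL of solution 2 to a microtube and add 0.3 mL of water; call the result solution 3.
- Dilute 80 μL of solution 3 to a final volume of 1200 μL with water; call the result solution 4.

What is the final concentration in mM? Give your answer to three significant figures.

Step 1: 50 μL brought to 125 μL → factor 125/50 = 2.5
Step 2: 75 μL brought to 450 μL → factor 450/75 = 6
Step 3: 20 μL + 0.3 mL = 320 μL total → factor 320/20 = 16
Step 4: 80 μL brought to 1200 μL → factor 1200/80 = 15
Overall dilution factor = 2.5 × 6 × 16 × 15 = 3600
Final = 0.500 M / 3600 = 0.0001389 M = 0.139 mM

0.139 mM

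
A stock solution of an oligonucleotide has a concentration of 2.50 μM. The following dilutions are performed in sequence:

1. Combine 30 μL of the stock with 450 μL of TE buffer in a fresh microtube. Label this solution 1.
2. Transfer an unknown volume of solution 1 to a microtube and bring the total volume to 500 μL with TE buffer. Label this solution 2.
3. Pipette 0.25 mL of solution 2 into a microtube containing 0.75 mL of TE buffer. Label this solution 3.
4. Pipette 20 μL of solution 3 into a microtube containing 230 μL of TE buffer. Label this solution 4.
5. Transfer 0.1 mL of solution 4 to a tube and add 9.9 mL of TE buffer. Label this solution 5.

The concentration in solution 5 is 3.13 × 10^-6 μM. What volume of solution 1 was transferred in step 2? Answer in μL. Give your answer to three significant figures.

50.1 μL

Step 1: 30 μL + 450 μL = 480 μL total → factor 480/30 = 16
Step 2: v brought to 500 μL → factor = 500 μL/v
Step 3: 0.25 mL + 0.75 mL = 1 mL total → factor 1/0.25 = 4
Step 4: 20 μL + 230 μL = 250 μL total → factor 250/20 = 12.5
Step 5: 0.1 mL + 9.9 mL = 10 mL total → factor 10/0.1 = 100
Product of known-step factors = 80000
Overall factor = 2.50 μM / (3.13 × 10^-6 μM) = 7.9872 × 10^5
Step-2 factor = 7.9872 × 10^5 / 80000 = 9.984
v = 500 μL / 9.984 = 50.1 μL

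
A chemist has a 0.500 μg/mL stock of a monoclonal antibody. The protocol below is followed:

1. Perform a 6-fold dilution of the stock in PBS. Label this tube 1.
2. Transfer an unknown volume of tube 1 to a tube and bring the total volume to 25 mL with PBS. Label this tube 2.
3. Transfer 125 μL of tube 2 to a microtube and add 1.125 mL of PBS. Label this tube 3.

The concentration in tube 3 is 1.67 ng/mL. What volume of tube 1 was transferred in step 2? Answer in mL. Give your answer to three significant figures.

5.01 mL

Step 1: 6-fold → factor 6
Step 2: v brought to 25 mL → factor = 25 mL/v
Step 3: 125 μL + 1.125 mL = 1250 μL total → factor 1250/125 = 10
Product of known-step factors = 60
Overall factor = 0.500 μg/mL / (1.67 ng/mL) = 299.4
Step-2 factor = 299.4 / 60 = 4.99
v = 25 mL / 4.99 = 5.01 mL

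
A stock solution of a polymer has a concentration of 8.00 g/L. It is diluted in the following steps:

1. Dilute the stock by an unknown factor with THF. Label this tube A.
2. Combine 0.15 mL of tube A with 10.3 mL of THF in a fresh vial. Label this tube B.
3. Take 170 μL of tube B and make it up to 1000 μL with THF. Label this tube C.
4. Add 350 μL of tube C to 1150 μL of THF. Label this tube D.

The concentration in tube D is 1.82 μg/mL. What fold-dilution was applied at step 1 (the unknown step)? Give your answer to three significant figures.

Step 1: unknown factor x
Step 2: 0.15 mL + 10.3 mL = 10.45 mL total → factor 10.45/0.15 = 69.667
Step 3: 170 μL brought to 1000 μL → factor 1000/170 = 5.8824
Step 4: 350 μL + 1150 μL = 1500 μL total → factor 1500/350 = 4.2857
Product of known-step factors = 1756.3
Overall factor = 8.00 g/L / (1.82 μg/mL) = 4395.6
x = 4395.6 / 1756.3 = 2.50

2.50-fold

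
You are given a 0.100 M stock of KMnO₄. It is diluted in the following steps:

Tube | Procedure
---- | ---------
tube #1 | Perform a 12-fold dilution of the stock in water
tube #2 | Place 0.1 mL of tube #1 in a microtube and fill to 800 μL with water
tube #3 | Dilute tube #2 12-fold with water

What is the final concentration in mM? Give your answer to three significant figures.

Step 1: 12-fold → factor 12
Step 2: 0.1 mL brought to 800 μL → factor 0.8/0.1 = 8
Step 3: 12-fold → factor 12
Overall dilution factor = 12 × 8 × 12 = 1152
Final = 0.100 M / 1152 = 8.681 × 10^-5 M = 0.0868 mM

0.0868 mM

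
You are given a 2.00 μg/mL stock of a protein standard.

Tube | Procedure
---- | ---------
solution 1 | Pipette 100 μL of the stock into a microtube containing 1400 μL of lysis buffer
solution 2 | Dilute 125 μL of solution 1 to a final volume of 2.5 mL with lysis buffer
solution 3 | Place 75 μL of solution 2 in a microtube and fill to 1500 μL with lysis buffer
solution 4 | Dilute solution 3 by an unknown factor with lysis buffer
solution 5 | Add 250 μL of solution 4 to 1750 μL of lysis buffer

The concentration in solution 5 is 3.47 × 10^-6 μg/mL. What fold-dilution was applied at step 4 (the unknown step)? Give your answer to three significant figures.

Step 1: 100 μL + 1400 μL = 1500 μL total → factor 1500/100 = 15
Step 2: 125 μL brought to 2.5 mL → factor 2500/125 = 20
Step 3: 75 μL brought to 1500 μL → factor 1500/75 = 20
Step 4: unknown factor x
Step 5: 250 μL + 1750 μL = 2000 μL total → factor 2000/250 = 8
Product of known-step factors = 48000
Overall factor = 2.00 μg/mL / (3.47 × 10^-6 μg/mL) = 5.7637 × 10^5
x = 5.7637 × 10^5 / 48000 = 12.0

12.0-fold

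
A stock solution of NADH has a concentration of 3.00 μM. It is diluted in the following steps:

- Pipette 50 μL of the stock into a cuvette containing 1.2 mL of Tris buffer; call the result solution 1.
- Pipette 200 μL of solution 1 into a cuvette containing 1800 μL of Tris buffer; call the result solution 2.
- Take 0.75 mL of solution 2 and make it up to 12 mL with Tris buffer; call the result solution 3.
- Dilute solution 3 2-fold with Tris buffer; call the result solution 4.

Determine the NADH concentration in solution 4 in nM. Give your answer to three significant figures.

0.375 nM

Step 1: 50 μL + 1.2 mL = 1250 μL total → factor 1250/50 = 25
Step 2: 200 μL + 1800 μL = 2000 μL total → factor 2000/200 = 10
Step 3: 0.75 mL brought to 12 mL → factor 12/0.75 = 16
Step 4: 2-fold → factor 2
Overall dilution factor = 25 × 10 × 16 × 2 = 8000
Final = 3.00 μM / 8000 = 0.0003750 μM = 0.375 nM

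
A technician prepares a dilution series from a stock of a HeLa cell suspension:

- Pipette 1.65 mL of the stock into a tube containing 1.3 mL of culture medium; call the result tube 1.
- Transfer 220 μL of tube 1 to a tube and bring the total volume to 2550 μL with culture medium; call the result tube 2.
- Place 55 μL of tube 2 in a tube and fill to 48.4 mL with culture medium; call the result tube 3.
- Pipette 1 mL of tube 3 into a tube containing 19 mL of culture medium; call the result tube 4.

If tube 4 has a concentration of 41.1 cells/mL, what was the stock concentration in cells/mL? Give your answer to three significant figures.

Step 1: 1.65 mL + 1.3 mL = 2.95 mL total → factor 2.95/1.65 = 1.7879
Step 2: 220 μL brought to 2550 μL → factor 2550/220 = 11.591
Step 3: 55 μL brought to 48.4 mL → factor 48400/55 = 880
Step 4: 1 mL + 19 mL = 20 mL total → factor 20/1 = 20
Overall dilution factor = 1.7879 × 11.591 × 880 × 20 = 3.6473 × 10^5
Stock = 41.1 cells/mL × 3.6473 × 10^5 = 1.50 × 10^7 cells/mL

1.50 × 10^7 cells/mL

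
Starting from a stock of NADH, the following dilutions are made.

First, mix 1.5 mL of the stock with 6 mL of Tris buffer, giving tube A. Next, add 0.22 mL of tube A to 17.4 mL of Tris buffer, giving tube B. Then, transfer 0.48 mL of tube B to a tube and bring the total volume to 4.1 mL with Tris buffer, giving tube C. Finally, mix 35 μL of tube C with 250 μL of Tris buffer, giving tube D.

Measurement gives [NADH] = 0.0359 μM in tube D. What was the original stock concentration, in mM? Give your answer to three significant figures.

Step 1: 1.5 mL + 6 mL = 7.5 mL total → factor 7.5/1.5 = 5
Step 2: 0.22 mL + 17.4 mL = 17.62 mL total → factor 17.62/0.22 = 80.091
Step 3: 0.48 mL brought to 4.1 mL → factor 4.1/0.48 = 8.5417
Step 4: 35 μL + 250 μL = 285 μL total → factor 285/35 = 8.1429
Overall dilution factor = 5 × 80.091 × 8.5417 × 8.1429 = 27853
Stock = 0.0359 μM × 27853 = 999.9 μM = 1.00 mM

1.00 mM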